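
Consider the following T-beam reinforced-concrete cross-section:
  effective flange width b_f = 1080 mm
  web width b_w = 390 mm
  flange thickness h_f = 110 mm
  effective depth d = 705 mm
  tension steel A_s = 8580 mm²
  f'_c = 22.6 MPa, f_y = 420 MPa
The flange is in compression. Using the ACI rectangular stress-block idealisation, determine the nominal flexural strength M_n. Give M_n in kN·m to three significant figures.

Tension: T = A_s f_y = 8580 × 420 = 3603600 N.
Try a within the flange: a = T/(0.85 f'_c b_f) = 3603600/(0.85 × 22.6 × 1080) = 173.69 mm.
a = 173.69 > h_f = 110 mm: the block extends into the web. Split into flange-overhang and web parts.
C_f = 0.85 f'_c (b_f − b_w) h_f = 0.85 × 22.6 × (1080 − 390) × 110 = 1458039 N.
Remaining web compression depth: a_w = (T − C_f)/(0.85 f'_c b_w) = (3603600 − 1458039)/(0.85 × 22.6 × 390) = 286.38 mm.
M_n = C_f(d − h_f/2) + (T − C_f)(d − a_w/2) = 1458039 × (705 − 55) + 2145561 × (705 − 143.19) = 947.73 + 1205.40 = 2153.13 × 10⁶ N·mm.
M_n = 2153.13 kN·m.

M_n ≈ 2150 kN·m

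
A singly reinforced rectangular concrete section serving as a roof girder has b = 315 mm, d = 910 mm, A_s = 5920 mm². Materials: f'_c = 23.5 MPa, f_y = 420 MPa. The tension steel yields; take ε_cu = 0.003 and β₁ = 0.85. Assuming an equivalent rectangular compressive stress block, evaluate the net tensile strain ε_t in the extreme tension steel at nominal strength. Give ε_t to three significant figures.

ε_t ≈ 0.00287

a = A_s f_y/(0.85 f'_c b) = 395.16 mm.
β₁ = 0.85, so c = a/β₁ = 395.16/0.85 = 464.89 mm.
From the linear strain diagram with ε_cu = 0.003: ε_t = 0.003 (d − c)/c = 0.003 × (910 − 464.89)/464.89 = 0.00287.
ε_t < 0.004 — the section is over-reinforced for flexure under ACI limits.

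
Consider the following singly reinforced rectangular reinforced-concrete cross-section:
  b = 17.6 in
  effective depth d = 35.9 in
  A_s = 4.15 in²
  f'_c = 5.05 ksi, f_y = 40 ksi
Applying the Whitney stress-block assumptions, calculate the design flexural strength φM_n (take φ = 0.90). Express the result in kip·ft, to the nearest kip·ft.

T = A_s f_y = 4.15 × 40 = 166 kips.
a = T/(0.85 f'_c b) = 166/(0.85 × 5.05 × 17.6) = 2.197 in.
M_n = T(d − a/2) = 166 × (35.9 − 1.0985) = 5777.0 kip·in = 5777.0/12 = 481.42 kip·ft.
φM_n = 0.90 × 481.42 = 433.28 kip·ft.

φM_n ≈ 433 kip·ft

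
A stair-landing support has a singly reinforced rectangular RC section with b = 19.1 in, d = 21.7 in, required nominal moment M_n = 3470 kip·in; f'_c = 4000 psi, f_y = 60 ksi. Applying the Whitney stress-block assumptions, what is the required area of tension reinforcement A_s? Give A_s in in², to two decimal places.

A_s ≈ 2.84 in²

From M_n = 0.85 f'_c a b (d − a/2):
a = d − √(d² − 2M_n/(0.85 f'_c b)) = 21.7 − √(21.7² − 2 × 3470/(0.85 × 4 × 19.1)) = 2.621 in.
A_s = 0.85 f'_c a b / f_y = 0.85 × 4 × 2.621 × 19.1 / 60 = 2.837 in².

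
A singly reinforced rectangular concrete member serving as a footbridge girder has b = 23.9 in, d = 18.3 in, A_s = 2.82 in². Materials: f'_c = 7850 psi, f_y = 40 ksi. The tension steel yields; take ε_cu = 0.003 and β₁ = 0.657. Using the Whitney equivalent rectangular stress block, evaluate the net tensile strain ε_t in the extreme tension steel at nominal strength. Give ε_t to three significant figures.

a = A_s f_y/(0.85 f'_c b) = 0.707 in.
β₁ = 0.657, so c = a/β₁ = 0.707/0.657 = 1.076 in.
From the linear strain diagram with ε_cu = 0.003: ε_t = 0.003 (d − c)/c = 0.003 × (18.3 − 1.076)/1.076 = 0.0480.
Since ε_t ≥ 0.005, the section is tension-controlled.

ε_t ≈ 0.0480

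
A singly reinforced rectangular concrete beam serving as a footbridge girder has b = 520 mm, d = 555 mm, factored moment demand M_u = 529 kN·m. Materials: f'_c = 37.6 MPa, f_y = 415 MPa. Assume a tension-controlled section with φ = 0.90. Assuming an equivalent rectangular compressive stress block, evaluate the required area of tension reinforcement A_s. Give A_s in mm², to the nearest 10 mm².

A_s ≈ 2720 mm²

M_n = M_u/φ = 529/0.90 = 587.778 kN·m.
With M_n = 0.85 f'_c a b (d − a/2), solve the quadratic for a:
a = d − √(d² − 2M_n/(0.85 f'_c b)) = 555 − √(555² − 2 × 587.778×10⁶/(0.85 × 37.6 × 520)) = 67.88 mm.
A_s = 0.85 f'_c a b / f_y = 0.85 × 37.6 × 67.88 × 520 / 415 = 2718.3 mm².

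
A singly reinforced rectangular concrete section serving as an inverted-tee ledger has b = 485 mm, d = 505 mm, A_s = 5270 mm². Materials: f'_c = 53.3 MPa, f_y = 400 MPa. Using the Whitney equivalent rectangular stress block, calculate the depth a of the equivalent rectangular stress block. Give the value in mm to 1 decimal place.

T = A_s f_y = 5270 × 400 = 2108000 N = 2108 kN.
Setting C = 0.85 f'_c a b equal to T: a = 2108000/(0.85 × 53.3 × 485) = 95.9 mm.

a ≈ 95.9 mm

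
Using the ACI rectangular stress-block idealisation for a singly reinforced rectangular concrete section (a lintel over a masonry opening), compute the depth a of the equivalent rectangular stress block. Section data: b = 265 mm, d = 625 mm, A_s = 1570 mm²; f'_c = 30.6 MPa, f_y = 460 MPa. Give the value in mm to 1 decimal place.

a ≈ 104.8 mm

T = A_s f_y = 1570 × 460 = 722200 N = 722.2 kN.
Setting C = 0.85 f'_c a b equal to T: a = 722200/(0.85 × 30.6 × 265) = 104.8 mm.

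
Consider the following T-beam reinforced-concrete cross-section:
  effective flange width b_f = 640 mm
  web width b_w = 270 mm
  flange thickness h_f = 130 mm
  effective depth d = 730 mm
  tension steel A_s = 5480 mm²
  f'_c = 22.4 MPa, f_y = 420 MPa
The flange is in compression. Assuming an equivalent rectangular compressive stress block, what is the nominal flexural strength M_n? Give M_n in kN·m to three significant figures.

M_n ≈ 1430 kN·m

Tension: T = A_s f_y = 5480 × 420 = 2301600 N.
Try a within the flange: a = T/(0.85 f'_c b_f) = 2301600/(0.85 × 22.4 × 640) = 188.88 mm.
a = 188.88 > h_f = 130 mm: the block extends into the web. Split into flange-overhang and web parts.
C_f = 0.85 f'_c (b_f − b_w) h_f = 0.85 × 22.4 × (640 − 270) × 130 = 915824 N.
Remaining web compression depth: a_w = (T − C_f)/(0.85 f'_c b_w) = (2301600 − 915824)/(0.85 × 22.4 × 270) = 269.56 mm.
M_n = C_f(d − h_f/2) + (T − C_f)(d − a_w/2) = 915824 × (730 − 65) + 1385776 × (730 − 134.78) = 609.02 + 824.84 = 1433.86 × 10⁶ N·mm.
M_n = 1433.86 kN·m.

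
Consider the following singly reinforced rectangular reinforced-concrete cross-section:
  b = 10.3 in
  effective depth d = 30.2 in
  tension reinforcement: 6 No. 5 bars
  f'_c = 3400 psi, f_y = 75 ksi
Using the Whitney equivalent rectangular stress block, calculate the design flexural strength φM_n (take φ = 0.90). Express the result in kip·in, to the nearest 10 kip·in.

A_s = 6 × 0.31 = 1.86 in².
T = A_s f_y = 1.86 × 75 = 139.5 kips.
a = T/(0.85 f'_c b) = 139.5/(0.85 × 3.4 × 10.3) = 4.686 in.
M_n = T(d − a/2) = 139.5 × (30.2 − 2.343) = 3886.1 kip·in.
φM_n = 0.90 × 3886.1 = 3497.5 kip·in.

φM_n ≈ 3500 kip·in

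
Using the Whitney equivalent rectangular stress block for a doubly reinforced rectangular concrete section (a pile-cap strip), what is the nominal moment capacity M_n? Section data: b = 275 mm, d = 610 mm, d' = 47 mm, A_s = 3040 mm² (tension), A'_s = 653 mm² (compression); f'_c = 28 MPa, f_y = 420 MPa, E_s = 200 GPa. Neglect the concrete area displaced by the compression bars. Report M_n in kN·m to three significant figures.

M_n ≈ 689 kN·m

Assume both tension and compression steel yield.
Net tension couple steel: A_s − A'_s = 2387 mm².
a = (A_s − A'_s) f_y / (0.85 f'_c b) = 1002540/(0.85 × 28 × 275) = 153.18 mm.
c = a/β₁ = 153.18/0.85 = 180.21 mm; ε'_s = 0.003(c − d')/c = 0.0022 ≥ f_y/E_s = 0.0021, so compression steel does yield.
M_n = (A_s − A'_s) f_y (d − a/2) + A'_s f_y (d − d') = [1002540 × (610 − 76.59) + 274260 × (610 − 47)] × 10⁻⁶ = 534.76 + 154.41 = 689.17 kN·m.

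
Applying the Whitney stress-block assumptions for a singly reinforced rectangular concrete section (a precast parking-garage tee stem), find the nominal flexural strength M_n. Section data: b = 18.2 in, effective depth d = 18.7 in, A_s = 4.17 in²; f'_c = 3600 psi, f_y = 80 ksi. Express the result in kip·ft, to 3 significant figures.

M_n ≈ 437 kip·ft

T = A_s f_y = 4.17 × 80 = 333.6 kips.
a = T/(0.85 f'_c b) = 333.6/(0.85 × 3.6 × 18.2) = 5.990 in.
M_n = T(d − a/2) = 333.6 × (18.7 − 2.995) = 5239.2 kip·in = 5239.2/12 = 436.60 kip·ft.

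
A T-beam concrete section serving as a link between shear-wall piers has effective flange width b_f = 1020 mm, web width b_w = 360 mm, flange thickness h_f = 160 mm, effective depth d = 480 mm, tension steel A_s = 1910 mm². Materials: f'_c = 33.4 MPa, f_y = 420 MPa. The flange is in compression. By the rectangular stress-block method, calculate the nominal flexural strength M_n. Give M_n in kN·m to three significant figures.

Tension: T = A_s f_y = 1910 × 420 = 802200 N.
Try a within the flange: a = T/(0.85 f'_c b_f) = 802200/(0.85 × 33.4 × 1020) = 27.70 mm.
Since a = 27.70 ≤ h_f = 160 mm, the stress block lies entirely in the flange; analyse as a rectangular beam of width b_f.
M_n = T(d − a/2) = 802200 × (480 − 13.85) = 373.95 × 10⁶ N·mm.
M_n = 373.95 kN·m.

M_n ≈ 374 kN·m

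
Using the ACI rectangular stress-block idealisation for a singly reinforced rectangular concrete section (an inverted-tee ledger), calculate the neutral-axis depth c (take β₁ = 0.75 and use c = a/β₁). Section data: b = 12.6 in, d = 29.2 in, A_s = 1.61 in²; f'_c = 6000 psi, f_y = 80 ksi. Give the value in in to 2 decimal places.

T = A_s f_y = 1.61 × 80 = 128.8 kips.
a = T/(0.85 f'_c b) = 128.8/(0.85 × 6 × 12.6) = 2.0044 in.
With β₁ = 0.75, c = a/β₁ = 2.0044/0.75 = 2.67 in.

c ≈ 2.67 in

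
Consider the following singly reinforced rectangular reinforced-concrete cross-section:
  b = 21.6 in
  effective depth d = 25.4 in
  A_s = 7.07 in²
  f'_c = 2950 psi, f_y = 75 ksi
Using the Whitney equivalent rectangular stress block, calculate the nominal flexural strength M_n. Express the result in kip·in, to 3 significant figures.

M_n ≈ 10900 kip·in

T = A_s f_y = 7.07 × 75 = 530.25 kips.
a = T/(0.85 f'_c b) = 530.25/(0.85 × 2.95 × 21.6) = 9.790 in.
M_n = T(d − a/2) = 530.25 × (25.4 − 4.895) = 10872.8 kip·in.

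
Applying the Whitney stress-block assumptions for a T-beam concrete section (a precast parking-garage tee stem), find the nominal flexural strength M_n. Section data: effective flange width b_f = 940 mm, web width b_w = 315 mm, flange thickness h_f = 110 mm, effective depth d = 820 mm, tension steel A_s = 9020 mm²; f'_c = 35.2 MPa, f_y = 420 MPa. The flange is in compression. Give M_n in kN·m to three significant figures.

Tension: T = A_s f_y = 9020 × 420 = 3788400 N.
Try a within the flange: a = T/(0.85 f'_c b_f) = 3788400/(0.85 × 35.2 × 940) = 134.70 mm.
a = 134.70 > h_f = 110 mm: the block extends into the web. Split into flange-overhang and web parts.
C_f = 0.85 f'_c (b_f − b_w) h_f = 0.85 × 35.2 × (940 − 315) × 110 = 2057000 N.
Remaining web compression depth: a_w = (T − C_f)/(0.85 f'_c b_w) = (3788400 − 2057000)/(0.85 × 35.2 × 315) = 183.71 mm.
M_n = C_f(d − h_f/2) + (T − C_f)(d − a_w/2) = 2057000 × (820 − 55) + 1731400 × (820 − 91.855) = 1573.61 + 1260.71 = 2834.32 × 10⁶ N·mm.
M_n = 2834.32 kN·m.

M_n ≈ 2830 kN·m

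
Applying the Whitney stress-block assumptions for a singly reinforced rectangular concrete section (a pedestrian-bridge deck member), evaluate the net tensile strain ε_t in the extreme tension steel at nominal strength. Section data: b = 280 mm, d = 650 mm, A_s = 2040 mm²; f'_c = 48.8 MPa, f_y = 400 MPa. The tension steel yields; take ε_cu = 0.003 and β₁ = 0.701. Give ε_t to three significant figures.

ε_t ≈ 0.0165

a = A_s f_y/(0.85 f'_c b) = 70.26 mm.
β₁ = 0.701, so c = a/β₁ = 70.26/0.701 = 100.23 mm.
From the linear strain diagram with ε_cu = 0.003: ε_t = 0.003 (d − c)/c = 0.003 × (650 − 100.23)/100.23 = 0.0165.
Since ε_t ≥ 0.005, the section is tension-controlled.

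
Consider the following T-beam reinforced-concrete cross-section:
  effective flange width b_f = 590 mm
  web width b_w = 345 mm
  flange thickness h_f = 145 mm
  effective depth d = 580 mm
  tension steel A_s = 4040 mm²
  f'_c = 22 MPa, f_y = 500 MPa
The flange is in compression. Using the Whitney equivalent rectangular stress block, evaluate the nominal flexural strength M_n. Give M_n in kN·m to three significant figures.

M_n ≈ 981 kN·m

Tension: T = A_s f_y = 4040 × 500 = 2020000 N.
Try a within the flange: a = T/(0.85 f'_c b_f) = 2020000/(0.85 × 22 × 590) = 183.09 mm.
a = 183.09 > h_f = 145 mm: the block extends into the web. Split into flange-overhang and web parts.
C_f = 0.85 f'_c (b_f − b_w) h_f = 0.85 × 22 × (590 − 345) × 145 = 664318 N.
Remaining web compression depth: a_w = (T − C_f)/(0.85 f'_c b_w) = (2020000 − 664318)/(0.85 × 22 × 345) = 210.13 mm.
M_n = C_f(d − h_f/2) + (T − C_f)(d − a_w/2) = 664318 × (580 − 72.5) + 1355682 × (580 − 105.065) = 337.14 + 643.86 = 981.00 × 10⁶ N·mm.
M_n = 981.00 kN·m.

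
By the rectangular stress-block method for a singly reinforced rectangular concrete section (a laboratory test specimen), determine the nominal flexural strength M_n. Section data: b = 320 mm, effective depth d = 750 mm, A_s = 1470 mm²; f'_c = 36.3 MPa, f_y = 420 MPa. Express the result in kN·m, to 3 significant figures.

T = A_s f_y = 1470 × 420 = 617400 N = 617.4 kN.
From C = T: a = T/(0.85 f'_c b) = 617400/(0.85 × 36.3 × 320) = 62.53 mm.
M_n = T(d − a/2) = 617.4 kN × (750 − 31.265) mm = 443.75 kN·m.

M_n ≈ 444 kN·m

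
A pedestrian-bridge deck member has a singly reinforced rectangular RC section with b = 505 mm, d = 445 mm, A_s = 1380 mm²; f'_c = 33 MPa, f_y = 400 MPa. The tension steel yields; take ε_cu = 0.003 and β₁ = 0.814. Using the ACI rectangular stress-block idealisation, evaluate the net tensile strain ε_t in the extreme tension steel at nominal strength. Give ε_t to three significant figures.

a = A_s f_y/(0.85 f'_c b) = 38.97 mm.
β₁ = 0.814, so c = a/β₁ = 38.97/0.814 = 47.87 mm.
From the linear strain diagram with ε_cu = 0.003: ε_t = 0.003 (d − c)/c = 0.003 × (445 − 47.87)/47.87 = 0.0249.
Since ε_t ≥ 0.005, the section is tension-controlled.

ε_t ≈ 0.0249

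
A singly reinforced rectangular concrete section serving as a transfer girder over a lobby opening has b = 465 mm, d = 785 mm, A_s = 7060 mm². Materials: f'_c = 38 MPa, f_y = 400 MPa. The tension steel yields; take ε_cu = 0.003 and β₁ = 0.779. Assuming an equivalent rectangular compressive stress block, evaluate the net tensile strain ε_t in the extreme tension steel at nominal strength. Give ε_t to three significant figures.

a = A_s f_y/(0.85 f'_c b) = 188.02 mm.
β₁ = 0.779, so c = a/β₁ = 188.02/0.779 = 241.36 mm.
From the linear strain diagram with ε_cu = 0.003: ε_t = 0.003 (d − c)/c = 0.003 × (785 − 241.36)/241.36 = 0.00676.
Since ε_t ≥ 0.005, the section is tension-controlled.

ε_t ≈ 0.00676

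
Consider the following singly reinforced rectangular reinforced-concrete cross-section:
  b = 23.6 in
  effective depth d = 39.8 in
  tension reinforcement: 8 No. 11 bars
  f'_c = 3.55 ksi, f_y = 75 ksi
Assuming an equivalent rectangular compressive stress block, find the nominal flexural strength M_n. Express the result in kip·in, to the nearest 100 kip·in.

M_n ≈ 31100 kip·in

A_s = 8 × 1.56 = 12.48 in².
T = A_s f_y = 12.48 × 75 = 936 kips.
a = T/(0.85 f'_c b) = 936/(0.85 × 3.55 × 23.6) = 13.144 in.
M_n = T(d − a/2) = 936 × (39.8 − 6.572) = 31101.4 kip·in.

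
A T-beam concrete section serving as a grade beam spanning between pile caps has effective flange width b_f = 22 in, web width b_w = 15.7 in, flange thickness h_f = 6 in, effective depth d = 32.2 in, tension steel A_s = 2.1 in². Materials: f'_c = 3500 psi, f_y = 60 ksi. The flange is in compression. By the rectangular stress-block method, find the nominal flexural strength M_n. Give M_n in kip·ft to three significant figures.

M_n ≈ 328 kip·ft

Tension: T = A_s f_y = 2.1 × 60 = 126 kips.
Try a within the flange: a = T/(0.85 f'_c b_f) = 126/(0.85 × 3.5 × 22) = 1.925 in.
Since a = 1.925 ≤ h_f = 6 in, the stress block lies entirely in the flange; analyse as a rectangular beam of width b_f.
M_n = T(d − a/2) = 126 × (32.2 − 0.9625) = 3935.9 kip·in.
M_n = 3935.9/12 = 327.99 kip·ft.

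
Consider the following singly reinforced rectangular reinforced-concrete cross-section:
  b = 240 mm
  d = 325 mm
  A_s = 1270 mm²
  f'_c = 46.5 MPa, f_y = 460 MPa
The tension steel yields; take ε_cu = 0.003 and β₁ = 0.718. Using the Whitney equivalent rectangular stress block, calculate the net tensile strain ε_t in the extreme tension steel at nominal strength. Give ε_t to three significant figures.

a = A_s f_y/(0.85 f'_c b) = 61.59 mm.
β₁ = 0.718, so c = a/β₁ = 61.59/0.718 = 85.78 mm.
From the linear strain diagram with ε_cu = 0.003: ε_t = 0.003 (d − c)/c = 0.003 × (325 − 85.78)/85.78 = 0.00837.
Since ε_t ≥ 0.005, the section is tension-controlled.

ε_t ≈ 0.00837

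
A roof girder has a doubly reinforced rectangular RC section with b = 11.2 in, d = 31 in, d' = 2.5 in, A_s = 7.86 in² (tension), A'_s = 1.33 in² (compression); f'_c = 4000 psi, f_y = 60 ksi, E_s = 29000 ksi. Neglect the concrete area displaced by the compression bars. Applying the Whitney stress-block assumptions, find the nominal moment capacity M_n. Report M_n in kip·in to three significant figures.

Assume both steels yield.
a = (A_s − A'_s) f_y/(0.85 f'_c b) = (7.86 − 1.33) × 60/(0.85 × 4 × 11.2) = 10.289 in.
c = a/β₁ = 10.289/0.85 = 12.105 in; ε'_s = 0.003(c − d')/c = 0.0024 ≥ ε_y = 0.0021, so the compression steel yields.
M_n = (A_s − A'_s) f_y (d − a/2) + A'_s f_y (d − d') = 391.8 × (31 − 5.1445) + 79.8 × (31 − 2.5) = 10130.2 + 2274.3 = 12404.5 kip·in.

M_n ≈ 12400 kip·in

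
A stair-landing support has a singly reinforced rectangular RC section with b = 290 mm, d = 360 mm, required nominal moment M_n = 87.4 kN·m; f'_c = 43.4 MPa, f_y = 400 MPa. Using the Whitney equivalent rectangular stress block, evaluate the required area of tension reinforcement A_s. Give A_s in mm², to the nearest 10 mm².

With M_n = 0.85 f'_c a b (d − a/2), solve the quadratic for a:
a = d − √(d² − 2M_n/(0.85 f'_c b)) = 360 − √(360² − 2 × 87.4×10⁶/(0.85 × 43.4 × 290)) = 23.46 mm.
A_s = 0.85 f'_c a b / f_y = 0.85 × 43.4 × 23.46 × 290 / 400 = 627.4 mm².

A_s ≈ 630 mm²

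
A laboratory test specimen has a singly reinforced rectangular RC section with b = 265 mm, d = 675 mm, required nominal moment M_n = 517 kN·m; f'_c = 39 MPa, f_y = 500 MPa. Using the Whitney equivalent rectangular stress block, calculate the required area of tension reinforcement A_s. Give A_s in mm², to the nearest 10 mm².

With M_n = 0.85 f'_c a b (d − a/2), solve the quadratic for a:
a = d − √(d² − 2M_n/(0.85 f'_c b)) = 675 − √(675² − 2 × 517×10⁶/(0.85 × 39 × 265)) = 93.69 mm.
A_s = 0.85 f'_c a b / f_y = 0.85 × 39 × 93.69 × 265 / 500 = 1646.1 mm².

A_s ≈ 1650 mm²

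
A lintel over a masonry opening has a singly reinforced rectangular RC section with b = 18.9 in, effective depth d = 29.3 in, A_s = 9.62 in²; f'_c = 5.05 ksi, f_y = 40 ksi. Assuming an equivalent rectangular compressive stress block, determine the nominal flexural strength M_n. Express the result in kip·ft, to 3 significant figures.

T = A_s f_y = 9.62 × 40 = 384.8 kips.
a = T/(0.85 f'_c b) = 384.8/(0.85 × 5.05 × 18.9) = 4.743 in.
M_n = T(d − a/2) = 384.8 × (29.3 − 2.3715) = 10362.1 kip·in = 10362.1/12 = 863.51 kip·ft.

M_n ≈ 864 kip·ft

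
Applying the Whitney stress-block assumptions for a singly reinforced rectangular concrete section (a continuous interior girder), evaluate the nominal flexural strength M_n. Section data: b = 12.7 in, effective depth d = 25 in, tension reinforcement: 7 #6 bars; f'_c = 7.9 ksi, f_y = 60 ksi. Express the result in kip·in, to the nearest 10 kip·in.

A_s = 7 × 0.44 = 3.08 in².
T = A_s f_y = 3.08 × 60 = 184.8 kips.
a = T/(0.85 f'_c b) = 184.8/(0.85 × 7.9 × 12.7) = 2.167 in.
M_n = T(d − a/2) = 184.8 × (25 − 1.0835) = 4419.8 kip·in.

M_n ≈ 4420 kip·in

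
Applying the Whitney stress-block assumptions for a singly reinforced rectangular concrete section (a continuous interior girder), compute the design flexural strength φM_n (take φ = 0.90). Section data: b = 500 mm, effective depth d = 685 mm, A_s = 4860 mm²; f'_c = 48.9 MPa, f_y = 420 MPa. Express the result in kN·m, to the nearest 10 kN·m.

T = A_s f_y = 4860 × 420 = 2041200 N = 2041.2 kN.
From C = T: a = T/(0.85 f'_c b) = 2041200/(0.85 × 48.9 × 500) = 98.22 mm.
M_n = T(d − a/2) = 2041.2 kN × (685 − 49.11) mm = 1297.98 kN·m.
φM_n = 0.90 × 1297.98 = 1168.18 kN·m.

φM_n ≈ 1170 kN·m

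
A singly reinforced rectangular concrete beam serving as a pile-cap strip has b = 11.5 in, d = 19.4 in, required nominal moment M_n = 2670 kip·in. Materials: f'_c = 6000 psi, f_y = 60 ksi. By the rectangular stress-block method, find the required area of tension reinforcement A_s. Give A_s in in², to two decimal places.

A_s ≈ 2.45 in²

From M_n = 0.85 f'_c a b (d − a/2):
a = d − √(d² − 2M_n/(0.85 f'_c b)) = 19.4 − √(19.4² − 2 × 2670/(0.85 × 6 × 11.5)) = 2.509 in.
A_s = 0.85 f'_c a b / f_y = 0.85 × 6 × 2.509 × 11.5 / 60 = 2.453 in².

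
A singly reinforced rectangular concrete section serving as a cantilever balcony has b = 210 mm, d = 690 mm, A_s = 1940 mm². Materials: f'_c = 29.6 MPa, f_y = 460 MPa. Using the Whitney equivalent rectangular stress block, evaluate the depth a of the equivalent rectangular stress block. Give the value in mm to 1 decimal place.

a ≈ 168.9 mm

T = A_s f_y = 1940 × 460 = 892400 N = 892.4 kN.
Setting C = 0.85 f'_c a b equal to T: a = 892400/(0.85 × 29.6 × 210) = 168.9 mm.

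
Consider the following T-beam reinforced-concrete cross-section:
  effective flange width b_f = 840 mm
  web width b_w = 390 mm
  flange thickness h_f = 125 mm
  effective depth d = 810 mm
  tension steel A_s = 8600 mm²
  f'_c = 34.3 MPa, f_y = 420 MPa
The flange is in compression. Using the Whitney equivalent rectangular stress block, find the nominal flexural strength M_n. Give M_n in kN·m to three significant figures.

Tension: T = A_s f_y = 8600 × 420 = 3612000 N.
Try a within the flange: a = T/(0.85 f'_c b_f) = 3612000/(0.85 × 34.3 × 840) = 147.49 mm.
a = 147.49 > h_f = 125 mm: the block extends into the web. Split into flange-overhang and web parts.
C_f = 0.85 f'_c (b_f − b_w) h_f = 0.85 × 34.3 × (840 − 390) × 125 = 1639969 N.
Remaining web compression depth: a_w = (T − C_f)/(0.85 f'_c b_w) = (3612000 − 1639969)/(0.85 × 34.3 × 390) = 173.43 mm.
M_n = C_f(d − h_f/2) + (T − C_f)(d − a_w/2) = 1639969 × (810 − 62.5) + 1972031 × (810 − 86.715) = 1225.88 + 1426.34 = 2652.22 × 10⁶ N·mm.
M_n = 2652.22 kN·m.

M_n ≈ 2650 kN·m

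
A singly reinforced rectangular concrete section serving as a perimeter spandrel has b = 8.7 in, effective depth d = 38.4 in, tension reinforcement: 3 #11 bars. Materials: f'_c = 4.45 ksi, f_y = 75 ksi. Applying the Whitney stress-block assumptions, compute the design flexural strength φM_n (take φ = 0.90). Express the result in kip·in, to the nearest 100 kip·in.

A_s = 3 × 1.56 = 4.68 in².
T = A_s f_y = 4.68 × 75 = 351 kips.
a = T/(0.85 f'_c b) = 351/(0.85 × 4.45 × 8.7) = 10.666 in.
M_n = T(d − a/2) = 351 × (38.4 − 5.333) = 11606.5 kip·in.
φM_n = 0.90 × 11606.5 = 10445.9 kip·in.

φM_n ≈ 10400 kip·in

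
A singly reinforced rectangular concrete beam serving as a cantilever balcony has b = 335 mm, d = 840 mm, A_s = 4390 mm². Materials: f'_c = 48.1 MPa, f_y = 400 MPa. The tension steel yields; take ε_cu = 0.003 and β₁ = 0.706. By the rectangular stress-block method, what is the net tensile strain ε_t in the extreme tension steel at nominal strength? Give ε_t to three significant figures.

a = A_s f_y/(0.85 f'_c b) = 128.21 mm.
β₁ = 0.706, so c = a/β₁ = 128.21/0.706 = 181.60 mm.
From the linear strain diagram with ε_cu = 0.003: ε_t = 0.003 (d − c)/c = 0.003 × (840 − 181.60)/181.60 = 0.0109.
Since ε_t ≥ 0.005, the section is tension-controlled.

ε_t ≈ 0.0109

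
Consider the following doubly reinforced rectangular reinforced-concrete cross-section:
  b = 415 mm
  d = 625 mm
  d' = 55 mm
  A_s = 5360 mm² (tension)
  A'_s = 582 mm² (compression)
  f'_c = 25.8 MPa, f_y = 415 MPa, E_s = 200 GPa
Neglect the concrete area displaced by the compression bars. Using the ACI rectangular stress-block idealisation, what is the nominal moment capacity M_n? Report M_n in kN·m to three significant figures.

M_n ≈ 1160 kN·m

Assume both tension and compression steel yield.
Net tension couple steel: A_s − A'_s = 4778 mm².
a = (A_s − A'_s) f_y / (0.85 f'_c b) = 1982870/(0.85 × 25.8 × 415) = 217.88 mm.
c = a/β₁ = 217.88/0.85 = 256.33 mm; ε'_s = 0.003(c − d')/c = 0.0024 ≥ f_y/E_s = 0.0021, so compression steel does yield.
M_n = (A_s − A'_s) f_y (d − a/2) + A'_s f_y (d − d') = [1982870 × (625 − 108.94) + 241530 × (625 − 55)] × 10⁻⁶ = 1023.28 + 137.67 = 1160.95 kN·m.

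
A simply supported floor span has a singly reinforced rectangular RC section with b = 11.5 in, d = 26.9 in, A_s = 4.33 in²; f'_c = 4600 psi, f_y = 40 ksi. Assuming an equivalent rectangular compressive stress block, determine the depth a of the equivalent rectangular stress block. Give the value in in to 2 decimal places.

a ≈ 3.85 in

T = A_s f_y = 4.33 × 40 = 173.2 kips.
a = T/(0.85 f'_c b) = 173.2/(0.85 × 4.6 × 11.5) = 3.85 in.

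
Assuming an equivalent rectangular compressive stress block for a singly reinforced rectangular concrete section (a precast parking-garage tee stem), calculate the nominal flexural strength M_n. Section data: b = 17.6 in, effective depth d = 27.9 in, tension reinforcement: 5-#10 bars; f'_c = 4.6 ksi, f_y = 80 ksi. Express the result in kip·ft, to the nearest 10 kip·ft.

A_s = 5 × 1.27 = 6.35 in².
T = A_s f_y = 6.35 × 80 = 508 kips.
a = T/(0.85 f'_c b) = 508/(0.85 × 4.6 × 17.6) = 7.382 in.
M_n = T(d − a/2) = 508 × (27.9 − 3.691) = 12298.2 kip·in = 12298.2/12 = 1024.85 kip·ft.

M_n ≈ 1020 kip·ft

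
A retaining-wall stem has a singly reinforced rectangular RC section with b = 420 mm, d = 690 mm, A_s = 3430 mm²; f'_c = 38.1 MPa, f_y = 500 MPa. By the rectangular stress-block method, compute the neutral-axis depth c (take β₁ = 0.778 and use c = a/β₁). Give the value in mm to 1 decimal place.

T = A_s f_y = 3430 × 500 = 1715000 N = 1715 kN.
Setting C = 0.85 f'_c a b equal to T: a = 1715000/(0.85 × 38.1 × 420) = 126.087 mm.
With β₁ = 0.778, c = a/β₁ = 126.087/0.778 = 162.1 mm.

c ≈ 162.1 mm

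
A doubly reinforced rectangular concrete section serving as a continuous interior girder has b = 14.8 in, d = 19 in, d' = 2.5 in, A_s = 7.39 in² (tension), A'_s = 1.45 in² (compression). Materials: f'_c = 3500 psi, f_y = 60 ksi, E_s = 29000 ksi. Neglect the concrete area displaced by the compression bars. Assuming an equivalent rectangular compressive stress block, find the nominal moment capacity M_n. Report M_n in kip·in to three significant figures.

Assume both steels yield.
a = (A_s − A'_s) f_y/(0.85 f'_c b) = (7.39 − 1.45) × 60/(0.85 × 3.5 × 14.8) = 8.094 in.
c = a/β₁ = 8.094/0.85 = 9.522 in; ε'_s = 0.003(c − d')/c = 0.0022 ≥ ε_y = 0.0021, so the compression steel yields.
M_n = (A_s − A'_s) f_y (d − a/2) + A'_s f_y (d − d') = 356.4 × (19 − 4.047) + 87 × (19 − 2.5) = 5329.2 + 1435.5 = 6764.7 kip·in.

M_n ≈ 6760 kip·in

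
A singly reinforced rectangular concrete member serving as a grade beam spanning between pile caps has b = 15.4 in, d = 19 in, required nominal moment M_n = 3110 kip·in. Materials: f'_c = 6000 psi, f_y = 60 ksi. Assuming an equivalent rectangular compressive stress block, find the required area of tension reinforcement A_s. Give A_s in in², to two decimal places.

A_s ≈ 2.90 in²

From M_n = 0.85 f'_c a b (d − a/2):
a = d − √(d² − 2M_n/(0.85 f'_c b)) = 19 − √(19² − 2 × 3110/(0.85 × 6 × 15.4)) = 2.213 in.
A_s = 0.85 f'_c a b / f_y = 0.85 × 6 × 2.213 × 15.4 / 60 = 2.897 in².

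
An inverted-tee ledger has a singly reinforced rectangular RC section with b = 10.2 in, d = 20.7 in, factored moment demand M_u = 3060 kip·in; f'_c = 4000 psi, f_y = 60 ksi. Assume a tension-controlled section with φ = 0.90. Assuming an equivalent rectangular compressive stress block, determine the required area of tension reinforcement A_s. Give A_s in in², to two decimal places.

A_s ≈ 3.15 in²

M_n = M_u/φ = 3060/0.90 = 3400 kip·in.
From M_n = 0.85 f'_c a b (d − a/2):
a = d − √(d² − 2M_n/(0.85 f'_c b)) = 20.7 − √(20.7² − 2 × 3400/(0.85 × 4 × 10.2)) = 5.455 in.
A_s = 0.85 f'_c a b / f_y = 0.85 × 4 × 5.455 × 10.2 / 60 = 3.153 in².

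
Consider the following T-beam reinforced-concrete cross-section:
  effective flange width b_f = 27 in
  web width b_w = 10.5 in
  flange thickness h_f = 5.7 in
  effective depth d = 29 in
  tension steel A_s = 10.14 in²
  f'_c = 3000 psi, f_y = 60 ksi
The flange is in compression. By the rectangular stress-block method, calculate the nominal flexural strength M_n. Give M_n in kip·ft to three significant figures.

Tension: T = A_s f_y = 10.14 × 60 = 608.4 kips.
Try a within the flange: a = T/(0.85 f'_c b_f) = 608.4/(0.85 × 3 × 27) = 8.837 in.
a = 8.837 > h_f = 5.7 in: the block extends into the web. Split into flange-overhang and web parts.
C_f = 0.85 f'_c (b_f − b_w) h_f = 0.85 × 3 × (27 − 10.5) × 5.7 = 239.8 kips.
Remaining web compression depth: a_w = (T − C_f)/(0.85 f'_c b_w) = (608.4 − 239.8)/(0.85 × 3 × 10.5) = 13.767 in.
M_n = C_f(d − h_f/2) + (T − C_f)(d − a_w/2) = 239.8 × (29 − 2.85) + 368.6 × (29 − 6.8835) = 6270.8 + 8152.1 = 14422.9 kip·in.
M_n = 14422.9/12 = 1201.91 kip·ft.

M_n ≈ 1200 kip·ft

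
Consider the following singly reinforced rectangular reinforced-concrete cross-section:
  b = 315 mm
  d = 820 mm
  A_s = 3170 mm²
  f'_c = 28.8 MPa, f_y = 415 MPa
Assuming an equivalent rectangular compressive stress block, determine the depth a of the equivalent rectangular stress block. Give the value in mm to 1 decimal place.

T = A_s f_y = 3170 × 415 = 1315550 N = 1315.55 kN.
Setting C = 0.85 f'_c a b equal to T: a = 1315550/(0.85 × 28.8 × 315) = 170.6 mm.

a ≈ 170.6 mm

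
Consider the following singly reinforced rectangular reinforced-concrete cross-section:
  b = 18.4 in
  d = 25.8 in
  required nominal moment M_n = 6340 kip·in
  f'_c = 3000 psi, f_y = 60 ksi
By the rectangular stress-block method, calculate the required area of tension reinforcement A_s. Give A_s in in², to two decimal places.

From M_n = 0.85 f'_c a b (d − a/2):
a = d − √(d² − 2M_n/(0.85 f'_c b)) = 25.8 − √(25.8² − 2 × 6340/(0.85 × 3 × 18.4)) = 5.916 in.
A_s = 0.85 f'_c a b / f_y = 0.85 × 3 × 5.916 × 18.4 / 60 = 4.626 in².

A_s ≈ 4.63 in²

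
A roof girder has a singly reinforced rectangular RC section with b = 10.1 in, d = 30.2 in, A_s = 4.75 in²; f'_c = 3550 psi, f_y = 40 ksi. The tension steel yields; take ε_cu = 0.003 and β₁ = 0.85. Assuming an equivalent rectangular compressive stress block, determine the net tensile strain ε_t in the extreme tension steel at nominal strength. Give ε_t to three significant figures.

a = A_s f_y/(0.85 f'_c b) = 6.234 in.
β₁ = 0.85, so c = a/β₁ = 6.234/0.85 = 7.334 in.
From the linear strain diagram with ε_cu = 0.003: ε_t = 0.003 (d − c)/c = 0.003 × (30.2 − 7.334)/7.334 = 0.00935.
Since ε_t ≥ 0.005, the section is tension-controlled.

ε_t ≈ 0.00935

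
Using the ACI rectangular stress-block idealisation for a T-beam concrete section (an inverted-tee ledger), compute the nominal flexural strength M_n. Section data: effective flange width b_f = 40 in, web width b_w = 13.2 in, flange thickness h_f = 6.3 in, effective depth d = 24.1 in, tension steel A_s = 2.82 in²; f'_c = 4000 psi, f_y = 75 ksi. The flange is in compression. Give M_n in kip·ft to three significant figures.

M_n ≈ 411 kip·ft

Tension: T = A_s f_y = 2.82 × 75 = 211.5 kips.
Try a within the flange: a = T/(0.85 f'_c b_f) = 211.5/(0.85 × 4 × 40) = 1.555 in.
Since a = 1.555 ≤ h_f = 6.3 in, the stress block lies entirely in the flange; analyse as a rectangular beam of width b_f.
M_n = T(d − a/2) = 211.5 × (24.1 − 0.7775) = 4932.7 kip·in.
M_n = 4932.7/12 = 411.06 kip·ft.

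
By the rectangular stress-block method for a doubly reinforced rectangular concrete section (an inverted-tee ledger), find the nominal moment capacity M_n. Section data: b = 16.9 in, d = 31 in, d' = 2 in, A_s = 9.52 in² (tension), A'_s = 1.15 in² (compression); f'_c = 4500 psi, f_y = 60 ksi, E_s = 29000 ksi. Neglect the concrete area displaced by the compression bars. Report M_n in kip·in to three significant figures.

M_n ≈ 15600 kip·in

Assume both steels yield.
a = (A_s − A'_s) f_y/(0.85 f'_c b) = (9.52 − 1.15) × 60/(0.85 × 4.5 × 16.9) = 7.769 in.
c = a/β₁ = 7.769/0.825 = 9.417 in; ε'_s = 0.003(c − d')/c = 0.0024 ≥ ε_y = 0.0021, so the compression steel yields.
M_n = (A_s − A'_s) f_y (d − a/2) + A'_s f_y (d − d') = 502.2 × (31 − 3.8845) + 69 × (31 − 2) = 13617.4 + 2001.0 = 15618.4 kip·in.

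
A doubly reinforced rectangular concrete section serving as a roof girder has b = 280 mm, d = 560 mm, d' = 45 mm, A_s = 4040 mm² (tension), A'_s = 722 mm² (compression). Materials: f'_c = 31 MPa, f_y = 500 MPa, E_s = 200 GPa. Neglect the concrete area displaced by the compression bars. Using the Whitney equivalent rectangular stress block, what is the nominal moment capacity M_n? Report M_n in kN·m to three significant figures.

Assume both tension and compression steel yield.
Net tension couple steel: A_s − A'_s = 3318 mm².
a = (A_s − A'_s) f_y / (0.85 f'_c b) = 1659000/(0.85 × 31 × 280) = 224.86 mm.
c = a/β₁ = 224.86/0.829 = 271.24 mm; ε'_s = 0.003(c − d')/c = 0.0025 ≥ f_y/E_s = 0.0025, so compression steel does yield.
M_n = (A_s − A'_s) f_y (d − a/2) + A'_s f_y (d − d') = [1659000 × (560 − 112.43) + 361000 × (560 − 45)] × 10⁻⁶ = 742.52 + 185.92 = 928.44 kN·m.

M_n ≈ 928 kN·m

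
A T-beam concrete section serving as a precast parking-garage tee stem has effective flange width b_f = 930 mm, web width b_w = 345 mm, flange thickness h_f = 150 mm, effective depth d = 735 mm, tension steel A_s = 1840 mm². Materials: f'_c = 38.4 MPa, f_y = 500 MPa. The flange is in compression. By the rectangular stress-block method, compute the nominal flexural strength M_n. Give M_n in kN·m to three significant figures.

M_n ≈ 662 kN·m

Tension: T = A_s f_y = 1840 × 500 = 920000 N.
Try a within the flange: a = T/(0.85 f'_c b_f) = 920000/(0.85 × 38.4 × 930) = 30.31 mm.
Since a = 30.31 ≤ h_f = 150 mm, the stress block lies entirely in the flange; analyse as a rectangular beam of width b_f.
M_n = T(d − a/2) = 920000 × (735 − 15.155) = 662.26 × 10⁶ N·mm.
M_n = 662.26 kN·m.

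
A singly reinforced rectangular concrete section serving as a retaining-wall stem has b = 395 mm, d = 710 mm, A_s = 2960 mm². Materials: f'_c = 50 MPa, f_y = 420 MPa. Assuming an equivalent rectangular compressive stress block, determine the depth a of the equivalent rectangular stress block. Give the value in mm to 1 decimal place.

T = A_s f_y = 2960 × 420 = 1243200 N = 1243.2 kN.
Setting C = 0.85 f'_c a b equal to T: a = 1243200/(0.85 × 50 × 395) = 74.1 mm.

a ≈ 74.1 mm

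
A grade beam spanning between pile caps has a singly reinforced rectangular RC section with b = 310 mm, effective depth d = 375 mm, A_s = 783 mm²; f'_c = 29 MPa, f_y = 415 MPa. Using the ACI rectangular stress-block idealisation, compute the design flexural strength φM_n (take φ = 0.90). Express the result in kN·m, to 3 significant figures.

φM_n ≈ 103 kN·m

T = A_s f_y = 783 × 415 = 324945 N = 324.945 kN.
From C = T: a = T/(0.85 f'_c b) = 324945/(0.85 × 29 × 310) = 42.52 mm.
M_n = T(d − a/2) = 324.945 kN × (375 − 21.26) mm = 114.95 kN·m.
φM_n = 0.90 × 114.95 = 103.46 kN·m.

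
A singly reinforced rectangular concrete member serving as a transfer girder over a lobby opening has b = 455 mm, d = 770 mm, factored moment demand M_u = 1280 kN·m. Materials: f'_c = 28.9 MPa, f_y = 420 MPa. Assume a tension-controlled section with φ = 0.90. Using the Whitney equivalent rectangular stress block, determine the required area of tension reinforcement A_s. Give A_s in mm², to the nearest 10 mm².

A_s ≈ 5010 mm²

M_n = M_u/φ = 1280/0.90 = 1422.22 kN·m.
With M_n = 0.85 f'_c a b (d − a/2), solve the quadratic for a:
a = d − √(d² − 2M_n/(0.85 f'_c b)) = 770 − √(770² − 2 × 1422.22×10⁶/(0.85 × 28.9 × 455)) = 188.27 mm.
A_s = 0.85 f'_c a b / f_y = 0.85 × 28.9 × 188.27 × 455 / 420 = 5010.3 mm².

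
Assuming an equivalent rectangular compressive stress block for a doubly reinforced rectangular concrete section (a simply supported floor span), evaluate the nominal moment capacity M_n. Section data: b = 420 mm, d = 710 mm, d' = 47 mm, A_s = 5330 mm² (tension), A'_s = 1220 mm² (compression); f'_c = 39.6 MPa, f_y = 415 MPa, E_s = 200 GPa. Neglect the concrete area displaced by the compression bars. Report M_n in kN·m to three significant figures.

M_n ≈ 1440 kN·m

Assume both tension and compression steel yield.
Net tension couple steel: A_s − A'_s = 4110 mm².
a = (A_s − A'_s) f_y / (0.85 f'_c b) = 1705650/(0.85 × 39.6 × 420) = 120.65 mm.
c = a/β₁ = 120.65/0.767 = 157.30 mm; ε'_s = 0.003(c − d')/c = 0.0021 ≥ f_y/E_s = 0.0021, so compression steel does yield.
M_n = (A_s − A'_s) f_y (d − a/2) + A'_s f_y (d − d') = [1705650 × (710 − 60.325) + 506300 × (710 − 47)] × 10⁻⁶ = 1108.12 + 335.68 = 1443.80 kN·m.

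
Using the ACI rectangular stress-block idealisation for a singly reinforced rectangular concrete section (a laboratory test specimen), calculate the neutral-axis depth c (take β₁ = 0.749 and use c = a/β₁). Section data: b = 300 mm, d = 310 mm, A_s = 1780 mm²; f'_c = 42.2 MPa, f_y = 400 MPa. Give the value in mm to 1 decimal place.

T = A_s f_y = 1780 × 400 = 712000 N = 712 kN.
Setting C = 0.85 f'_c a b equal to T: a = 712000/(0.85 × 42.2 × 300) = 66.165 mm.
With β₁ = 0.749, c = a/β₁ = 66.165/0.749 = 88.3 mm.

c ≈ 88.3 mm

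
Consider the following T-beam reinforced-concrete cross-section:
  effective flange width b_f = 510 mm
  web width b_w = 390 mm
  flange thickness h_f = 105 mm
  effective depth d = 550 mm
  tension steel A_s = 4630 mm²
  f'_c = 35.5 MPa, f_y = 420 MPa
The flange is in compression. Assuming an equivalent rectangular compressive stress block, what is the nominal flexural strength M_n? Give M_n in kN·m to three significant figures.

M_n ≈ 946 kN·m

Tension: T = A_s f_y = 4630 × 420 = 1944600 N.
Try a within the flange: a = T/(0.85 f'_c b_f) = 1944600/(0.85 × 35.5 × 510) = 126.36 mm.
a = 126.36 > h_f = 105 mm: the block extends into the web. Split into flange-overhang and web parts.
C_f = 0.85 f'_c (b_f − b_w) h_f = 0.85 × 35.5 × (510 − 390) × 105 = 380205 N.
Remaining web compression depth: a_w = (T − C_f)/(0.85 f'_c b_w) = (1944600 − 380205)/(0.85 × 35.5 × 390) = 132.93 mm.
M_n = C_f(d − h_f/2) + (T − C_f)(d − a_w/2) = 380205 × (550 − 52.5) + 1564395 × (550 − 66.465) = 189.15 + 756.44 = 945.59 × 10⁶ N·mm.
M_n = 945.59 kN·m.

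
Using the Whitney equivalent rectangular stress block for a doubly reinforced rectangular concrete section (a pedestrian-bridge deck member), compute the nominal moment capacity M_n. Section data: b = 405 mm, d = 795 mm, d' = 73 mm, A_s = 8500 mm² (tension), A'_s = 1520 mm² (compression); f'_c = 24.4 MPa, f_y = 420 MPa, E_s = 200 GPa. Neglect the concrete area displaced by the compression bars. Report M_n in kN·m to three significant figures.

Assume both tension and compression steel yield.
Net tension couple steel: A_s − A'_s = 6980 mm².
a = (A_s − A'_s) f_y / (0.85 f'_c b) = 2931600/(0.85 × 24.4 × 405) = 349.01 mm.
c = a/β₁ = 349.01/0.85 = 410.60 mm; ε'_s = 0.003(c − d')/c = 0.0025 ≥ f_y/E_s = 0.0021, so compression steel does yield.
M_n = (A_s − A'_s) f_y (d − a/2) + A'_s f_y (d − d') = [2931600 × (795 − 174.505) + 638400 × (795 − 73)] × 10⁻⁶ = 1819.04 + 460.92 = 2279.96 kN·m.

M_n ≈ 2280 kN·m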